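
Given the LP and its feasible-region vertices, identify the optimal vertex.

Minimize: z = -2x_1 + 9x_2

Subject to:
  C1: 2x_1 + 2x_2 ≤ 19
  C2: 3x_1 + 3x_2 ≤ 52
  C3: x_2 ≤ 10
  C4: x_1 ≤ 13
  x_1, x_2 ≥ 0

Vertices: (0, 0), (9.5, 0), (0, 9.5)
Evaluating z = -2x_1 + 9x_2 at each vertex:
  (0, 0): z = 0
  (9.5, 0): z = -19
  (0, 9.5): z = 85.5

The smallest value is z = -19, attained at (9.5, 0).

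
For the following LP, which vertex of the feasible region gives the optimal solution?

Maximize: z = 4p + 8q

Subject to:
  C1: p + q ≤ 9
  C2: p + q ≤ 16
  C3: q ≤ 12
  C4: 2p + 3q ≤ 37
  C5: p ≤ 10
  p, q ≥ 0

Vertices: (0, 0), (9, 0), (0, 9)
(0, 9) with z = 72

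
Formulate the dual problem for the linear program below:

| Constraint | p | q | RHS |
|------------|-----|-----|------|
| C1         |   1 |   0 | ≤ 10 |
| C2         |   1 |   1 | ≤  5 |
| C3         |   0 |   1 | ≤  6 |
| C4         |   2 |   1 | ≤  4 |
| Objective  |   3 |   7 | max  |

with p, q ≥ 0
Minimize: z = 10y1 + 5y2 + 6y3 + 4y4

Subject to:
  C1: -y1 - y2 - 2y4 ≤ -3
  C2: -y2 - y3 - y4 ≤ -7
  y1, y2, y3, y4 ≥ 0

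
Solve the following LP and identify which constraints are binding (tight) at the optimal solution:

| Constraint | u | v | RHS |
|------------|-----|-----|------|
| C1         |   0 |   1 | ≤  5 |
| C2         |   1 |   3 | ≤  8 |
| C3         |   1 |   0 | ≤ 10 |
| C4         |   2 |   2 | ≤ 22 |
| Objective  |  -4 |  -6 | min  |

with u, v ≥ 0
Optimal: u = 8, v = 0
Binding: C2, v ≥ 0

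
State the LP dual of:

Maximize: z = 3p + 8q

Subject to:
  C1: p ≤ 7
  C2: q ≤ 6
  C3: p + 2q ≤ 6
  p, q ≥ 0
Minimize: z = 7y1 + 6y2 + 6y3

Subject to:
  C1: -y1 - y3 ≤ -3
  C2: -y2 - 2y3 ≤ -8
  y1, y2, y3 ≥ 0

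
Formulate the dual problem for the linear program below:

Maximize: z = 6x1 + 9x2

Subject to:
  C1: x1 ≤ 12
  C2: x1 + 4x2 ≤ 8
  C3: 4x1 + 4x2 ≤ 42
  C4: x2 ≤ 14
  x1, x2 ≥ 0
Minimize: z = 12y1 + 8y2 + 42y3 + 14y4

Subject to:
  C1: -y1 - y2 - 4y3 ≤ -6
  C2: -4y2 - 4y3 - y4 ≤ -9
  y1, y2, y3, y4 ≥ 0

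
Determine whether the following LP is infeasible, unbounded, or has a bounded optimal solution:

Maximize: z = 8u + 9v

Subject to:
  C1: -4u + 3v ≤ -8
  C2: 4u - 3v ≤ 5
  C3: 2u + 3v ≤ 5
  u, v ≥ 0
C2 requires 4u - 3v ≤ 5, while C1 (-4u + 3v ≤ -8) is equivalent to 4u - 3v ≥ 8. Together they would need 8 ≤ 4u - 3v ≤ 5, which is impossible since 8 > 5. No point satisfies all constraints.

Infeasible — the constraint set is empty.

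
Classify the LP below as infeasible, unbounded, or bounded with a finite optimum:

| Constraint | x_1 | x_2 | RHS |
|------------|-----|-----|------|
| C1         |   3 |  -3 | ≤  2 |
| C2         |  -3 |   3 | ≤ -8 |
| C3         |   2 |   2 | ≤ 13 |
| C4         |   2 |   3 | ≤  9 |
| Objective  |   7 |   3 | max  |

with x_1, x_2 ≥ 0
C1 requires 3x_1 - 3x_2 ≤ 2, while C2 (-3x_1 + 3x_2 ≤ -8) is equivalent to 3x_1 - 3x_2 ≥ 8. Together they would need 8 ≤ 3x_1 - 3x_2 ≤ 2, which is impossible since 8 > 2. No point satisfies all constraints.

The feasible region is empty; the LP is infeasible.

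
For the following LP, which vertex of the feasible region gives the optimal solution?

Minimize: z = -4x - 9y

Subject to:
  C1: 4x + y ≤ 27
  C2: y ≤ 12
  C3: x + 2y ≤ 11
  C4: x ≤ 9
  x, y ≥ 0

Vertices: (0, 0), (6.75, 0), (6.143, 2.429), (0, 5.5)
Evaluating z = -4x - 9y at each vertex:
  (0, 0): z = 0
  (6.75, 0): z = -27
  (6.143, 2.429): z = -46.43
  (0, 5.5): z = -49.5

The smallest value is z = -49.5, attained at (0, 5.5).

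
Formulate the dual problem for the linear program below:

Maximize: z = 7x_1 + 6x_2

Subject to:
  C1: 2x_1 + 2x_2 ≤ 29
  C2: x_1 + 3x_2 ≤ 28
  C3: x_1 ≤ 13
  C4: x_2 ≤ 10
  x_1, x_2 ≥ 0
Minimize: z = 29y1 + 28y2 + 13y3 + 10y4

Subject to:
  C1: -2y1 - y2 - y3 ≤ -7
  C2: -2y1 - 3y2 - y4 ≤ -6
  y1, y2, y3, y4 ≥ 0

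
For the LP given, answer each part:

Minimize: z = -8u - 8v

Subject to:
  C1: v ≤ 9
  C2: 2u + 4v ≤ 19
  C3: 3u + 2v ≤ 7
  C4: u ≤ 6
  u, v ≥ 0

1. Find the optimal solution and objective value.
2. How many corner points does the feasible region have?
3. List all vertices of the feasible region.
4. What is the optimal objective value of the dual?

1. u = 0, v = 3.5, z = -28
2. 3
3. (0, 0), (2.333, 0), (0, 3.5)
4. -28 (by strong duality, equal to the primal optimum)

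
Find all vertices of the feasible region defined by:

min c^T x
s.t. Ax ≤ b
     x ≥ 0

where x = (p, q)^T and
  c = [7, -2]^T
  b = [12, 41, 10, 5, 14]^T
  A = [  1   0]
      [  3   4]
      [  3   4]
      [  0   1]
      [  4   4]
Each vertex is the intersection of two constraint boundaries that also satisfies all remaining constraints:
  p = 0 and q = 0 → (0, 0)
  3p + 4q = 10 and q = 0 → (3.333, 0)
  3p + 4q = 10 and p = 0 → (0, 2.5)

Vertices: (0, 0), (3.333, 0), (0, 2.5)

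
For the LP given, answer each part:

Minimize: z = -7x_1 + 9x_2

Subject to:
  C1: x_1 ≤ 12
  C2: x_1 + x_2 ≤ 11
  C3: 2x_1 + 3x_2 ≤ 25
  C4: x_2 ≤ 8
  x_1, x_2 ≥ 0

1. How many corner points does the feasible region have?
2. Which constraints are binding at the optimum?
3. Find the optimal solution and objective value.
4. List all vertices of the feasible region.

1. 5
2. C2, x_2 ≥ 0
3. x_1 = 11, x_2 = 0, z = -77
4. (0, 0), (11, 0), (8, 3), (0.5, 8), (0, 8)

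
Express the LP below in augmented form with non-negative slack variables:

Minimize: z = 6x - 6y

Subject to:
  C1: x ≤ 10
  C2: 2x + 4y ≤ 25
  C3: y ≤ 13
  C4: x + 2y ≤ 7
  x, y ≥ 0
min z = 6x - 6y

s.t.
  x + s1 = 10
  2x + 4y + s2 = 25
  y + s3 = 13
  x + 2y + s4 = 7
  x, y, s1, s2, s3, s4 ≥ 0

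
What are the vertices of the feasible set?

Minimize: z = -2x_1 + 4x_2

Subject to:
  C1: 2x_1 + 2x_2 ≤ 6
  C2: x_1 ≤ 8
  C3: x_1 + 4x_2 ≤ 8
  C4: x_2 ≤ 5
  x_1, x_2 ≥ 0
Each vertex is the intersection of two constraint boundaries that also satisfies all remaining constraints:
  x_1 = 0 and x_2 = 0 → (0, 0)
  2x_1 + 2x_2 = 6 and x_2 = 0 → (3, 0)
  2x_1 + 2x_2 = 6 and x_1 + 4x_2 = 8 → (1.333, 1.667)
  x_1 + 4x_2 = 8 and x_1 = 0 → (0, 2)

Vertices: (0, 0), (3, 0), (1.333, 1.667), (0, 2)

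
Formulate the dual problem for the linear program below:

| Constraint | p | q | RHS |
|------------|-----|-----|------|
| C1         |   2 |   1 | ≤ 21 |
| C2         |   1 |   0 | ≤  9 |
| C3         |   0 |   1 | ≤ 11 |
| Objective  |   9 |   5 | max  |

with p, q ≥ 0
Minimize: z = 21y1 + 9y2 + 11y3

Subject to:
  C1: -2y1 - y2 ≤ -9
  C2: -y1 - y3 ≤ -5
  y1, y2, y3 ≥ 0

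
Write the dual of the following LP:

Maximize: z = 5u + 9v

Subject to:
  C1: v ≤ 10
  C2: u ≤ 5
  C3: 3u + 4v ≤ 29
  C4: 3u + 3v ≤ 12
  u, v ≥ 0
Minimize: z = 10y1 + 5y2 + 29y3 + 12y4

Subject to:
  C1: -y2 - 3y3 - 3y4 ≤ -5
  C2: -y1 - 4y3 - 3y4 ≤ -9
  y1, y2, y3, y4 ≥ 0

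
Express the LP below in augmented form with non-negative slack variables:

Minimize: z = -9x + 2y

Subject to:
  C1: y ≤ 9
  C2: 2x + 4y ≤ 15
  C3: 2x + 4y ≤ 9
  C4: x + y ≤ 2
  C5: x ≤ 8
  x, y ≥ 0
min z = -9x + 2y

s.t.
  y + s1 = 9
  2x + 4y + s2 = 15
  2x + 4y + s3 = 9
  x + y + s4 = 2
  x + s5 = 8
  x, y, s1, s2, s3, s4, s5 ≥ 0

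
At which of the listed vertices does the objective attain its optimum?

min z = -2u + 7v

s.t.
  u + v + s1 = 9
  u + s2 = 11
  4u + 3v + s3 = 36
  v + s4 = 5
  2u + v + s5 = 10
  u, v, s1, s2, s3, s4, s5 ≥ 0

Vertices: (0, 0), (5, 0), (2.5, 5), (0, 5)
Evaluating z = -2u + 7v at each vertex:
  (0, 0): z = 0
  (5, 0): z = -10
  (2.5, 5): z = 30
  (0, 5): z = 35

The smallest value is z = -10, attained at (5, 0).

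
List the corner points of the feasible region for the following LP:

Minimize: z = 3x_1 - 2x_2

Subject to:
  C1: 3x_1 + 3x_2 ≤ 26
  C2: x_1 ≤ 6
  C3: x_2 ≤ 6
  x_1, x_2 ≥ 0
Each vertex is the intersection of two constraint boundaries that also satisfies all remaining constraints:
  x_1 = 0 and x_2 = 0 → (0, 0)
  x_1 = 6 and x_2 = 0 → (6, 0)
  3x_1 + 3x_2 = 26 and x_1 = 6 → (6, 2.667)
  3x_1 + 3x_2 = 26 and x_2 = 6 → (2.667, 6)
  x_2 = 6 and x_1 = 0 → (0, 6)

Vertices: (0, 0), (6, 0), (6, 2.667), (2.667, 6), (0, 6)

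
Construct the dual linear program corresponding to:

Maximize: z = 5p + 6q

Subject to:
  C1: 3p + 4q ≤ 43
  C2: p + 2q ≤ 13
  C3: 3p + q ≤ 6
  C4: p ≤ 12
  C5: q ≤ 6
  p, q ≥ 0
Minimize: z = 43y1 + 13y2 + 6y3 + 12y4 + 6y5

Subject to:
  C1: -3y1 - y2 - 3y3 - y4 ≤ -5
  C2: -4y1 - 2y2 - y3 - y5 ≤ -6
  y1, y2, y3, y4, y5 ≥ 0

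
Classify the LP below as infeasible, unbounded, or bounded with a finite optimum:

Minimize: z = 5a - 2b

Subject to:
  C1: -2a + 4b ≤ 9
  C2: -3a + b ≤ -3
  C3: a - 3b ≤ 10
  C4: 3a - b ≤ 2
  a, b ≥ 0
C4 requires 3a - b ≤ 2, while C2 (-3a + b ≤ -3) is equivalent to 3a - b ≥ 3. Together they would need 3 ≤ 3a - b ≤ 2, which is impossible since 3 > 2. No point satisfies all constraints.

Infeasible — the constraint set is empty.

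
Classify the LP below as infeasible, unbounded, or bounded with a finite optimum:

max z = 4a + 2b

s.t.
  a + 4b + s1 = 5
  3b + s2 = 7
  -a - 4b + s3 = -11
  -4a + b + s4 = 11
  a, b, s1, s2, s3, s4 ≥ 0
The row a + 4b + s1 = 5 with s1 ≥ 0 requires a + 4b ≤ 5, while the row -a - 4b + s3 = -11 with s3 ≥ 0 is equivalent to a + 4b ≥ 11. Together they would need 11 ≤ a + 4b ≤ 5, which is impossible since 11 > 5. No point satisfies all constraints.

Infeasible — the constraint set is empty.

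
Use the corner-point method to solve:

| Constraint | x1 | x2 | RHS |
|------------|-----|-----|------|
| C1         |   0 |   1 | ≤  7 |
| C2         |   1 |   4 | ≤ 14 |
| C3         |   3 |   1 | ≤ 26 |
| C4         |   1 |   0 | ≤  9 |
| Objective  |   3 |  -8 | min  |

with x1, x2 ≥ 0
x1 = 0, x2 = 3.5, z = -28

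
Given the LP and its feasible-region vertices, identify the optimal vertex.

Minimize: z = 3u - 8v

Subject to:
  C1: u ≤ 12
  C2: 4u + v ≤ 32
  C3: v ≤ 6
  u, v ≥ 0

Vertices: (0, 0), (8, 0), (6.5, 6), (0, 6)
Evaluating z = 3u - 8v at each vertex:
  (0, 0): z = 0
  (8, 0): z = 24
  (6.5, 6): z = -28.5
  (0, 6): z = -48

The smallest value is z = -48, attained at (0, 6).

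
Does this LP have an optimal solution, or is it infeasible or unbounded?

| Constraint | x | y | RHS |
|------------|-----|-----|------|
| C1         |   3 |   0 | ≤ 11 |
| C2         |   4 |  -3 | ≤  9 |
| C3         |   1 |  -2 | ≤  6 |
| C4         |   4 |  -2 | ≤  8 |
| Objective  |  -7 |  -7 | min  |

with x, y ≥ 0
Feasible point: (0, 0) satisfies every constraint, so the LP is feasible.
Direction d = (0, 1): for each constraint row a, a·d ≤ 0 —
  (3)(0) + (0)(1) = 0 ≤ 0
  (4)(0) + (-3)(1) = -3 ≤ 0
  (1)(0) + (-2)(1) = -2 ≤ 0
  (4)(0) + (-2)(1) = -2 ≤ 0
and d ≥ 0, so (0, 0) + t·d stays feasible for every t ≥ 0. Along this ray z = -7x - 7y changes by -7 per unit t, so z → −∞.

Unbounded — the objective can decrease without bound over the feasible region.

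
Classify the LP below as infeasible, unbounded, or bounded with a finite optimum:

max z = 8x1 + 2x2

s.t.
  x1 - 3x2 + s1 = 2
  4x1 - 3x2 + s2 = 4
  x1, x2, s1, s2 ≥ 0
Feasible point: (0, 0) satisfies every constraint, so the LP is feasible.
Direction d = (0, 1): for each constraint row a, a·d ≤ 0 —
  (1)(0) + (-3)(1) = -3 ≤ 0
  (4)(0) + (-3)(1) = -3 ≤ 0
and d ≥ 0, so (0, 0) + t·d stays feasible for every t ≥ 0. Along this ray z = 8x1 + 2x2 changes by 2 per unit t, so z → +∞.

Unbounded: there is a feasible ray along which z → +∞.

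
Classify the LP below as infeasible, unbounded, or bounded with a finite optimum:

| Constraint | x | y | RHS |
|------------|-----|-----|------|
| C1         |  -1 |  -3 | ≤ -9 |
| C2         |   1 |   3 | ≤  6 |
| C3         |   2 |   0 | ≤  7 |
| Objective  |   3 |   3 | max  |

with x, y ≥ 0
C2 requires x + 3y ≤ 6, while C1 (-x - 3y ≤ -9) is equivalent to x + 3y ≥ 9. Together they would need 9 ≤ x + 3y ≤ 6, which is impossible since 9 > 6. No point satisfies all constraints.

The feasible region is empty; the LP is infeasible.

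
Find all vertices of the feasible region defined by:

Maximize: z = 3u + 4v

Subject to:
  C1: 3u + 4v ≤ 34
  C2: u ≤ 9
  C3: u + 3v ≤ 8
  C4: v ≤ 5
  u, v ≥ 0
Each vertex is the intersection of two constraint boundaries that also satisfies all remaining constraints:
  u = 0 and v = 0 → (0, 0)
  u + 3v = 8 and v = 0 → (8, 0)
  u + 3v = 8 and u = 0 → (0, 2.667)

Vertices: (0, 0), (8, 0), (0, 2.667)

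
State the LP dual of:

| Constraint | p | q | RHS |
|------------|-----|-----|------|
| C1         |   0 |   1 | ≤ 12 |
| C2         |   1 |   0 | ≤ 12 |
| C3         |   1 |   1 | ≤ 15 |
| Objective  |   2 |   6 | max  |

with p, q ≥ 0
Minimize: z = 12y1 + 12y2 + 15y3

Subject to:
  C1: -y2 - y3 ≤ -2
  C2: -y1 - y3 ≤ -6
  y1, y2, y3 ≥ 0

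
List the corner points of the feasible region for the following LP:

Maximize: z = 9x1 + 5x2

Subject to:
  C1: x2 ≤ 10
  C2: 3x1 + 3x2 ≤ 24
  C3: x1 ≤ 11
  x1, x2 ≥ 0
Each vertex is the intersection of two constraint boundaries that also satisfies all remaining constraints:
  x1 = 0 and x2 = 0 → (0, 0)
  3x1 + 3x2 = 24 and x2 = 0 → (8, 0)
  3x1 + 3x2 = 24 and x1 = 0 → (0, 8)

Vertices: (0, 0), (8, 0), (0, 8)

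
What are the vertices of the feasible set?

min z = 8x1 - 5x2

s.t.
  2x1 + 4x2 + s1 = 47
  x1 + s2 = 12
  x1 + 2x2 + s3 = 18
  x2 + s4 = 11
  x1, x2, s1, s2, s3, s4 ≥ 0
Each vertex is the intersection of two constraint boundaries that also satisfies all remaining constraints:
  x1 = 0 and x2 = 0 → (0, 0)
  x1 = 12 and x2 = 0 → (12, 0)
  x1 = 12 and x1 + 2x2 = 18 → (12, 3)
  x1 + 2x2 = 18 and x1 = 0 → (0, 9)

Vertices: (0, 0), (12, 0), (12, 3), (0, 9)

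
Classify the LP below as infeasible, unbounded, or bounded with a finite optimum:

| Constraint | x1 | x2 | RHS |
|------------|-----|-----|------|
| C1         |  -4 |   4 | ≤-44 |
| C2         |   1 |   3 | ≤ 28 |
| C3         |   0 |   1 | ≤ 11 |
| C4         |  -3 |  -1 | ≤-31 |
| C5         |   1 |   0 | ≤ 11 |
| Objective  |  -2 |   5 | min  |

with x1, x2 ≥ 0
The point (11, 0) satisfies every constraint, so the LP is feasible; the constraints give x1 ≤ 11 and x2 ≤ 11, which with x1, x2 ≥ 0 keep the feasible region inside a bounded box. A feasible, bounded LP attains a finite optimum at a vertex.

The LP has an optimal solution: (11, 0) with z = -22.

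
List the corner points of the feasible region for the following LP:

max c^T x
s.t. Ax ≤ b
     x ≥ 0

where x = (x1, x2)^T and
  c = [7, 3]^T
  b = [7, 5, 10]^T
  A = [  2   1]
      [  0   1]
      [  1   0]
Each vertex is the intersection of two constraint boundaries that also satisfies all remaining constraints:
  x1 = 0 and x2 = 0 → (0, 0)
  2x1 + x2 = 7 and x2 = 0 → (3.5, 0)
  2x1 + x2 = 7 and x2 = 5 → (1, 5)
  x2 = 5 and x1 = 0 → (0, 5)

Vertices: (0, 0), (3.5, 0), (1, 5), (0, 5)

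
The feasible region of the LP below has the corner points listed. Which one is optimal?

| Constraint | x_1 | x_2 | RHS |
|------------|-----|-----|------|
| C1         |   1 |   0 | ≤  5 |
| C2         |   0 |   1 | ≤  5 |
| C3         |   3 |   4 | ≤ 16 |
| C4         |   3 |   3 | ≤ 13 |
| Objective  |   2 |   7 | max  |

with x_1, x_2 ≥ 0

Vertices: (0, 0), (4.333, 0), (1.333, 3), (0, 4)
(0, 4) with z = 28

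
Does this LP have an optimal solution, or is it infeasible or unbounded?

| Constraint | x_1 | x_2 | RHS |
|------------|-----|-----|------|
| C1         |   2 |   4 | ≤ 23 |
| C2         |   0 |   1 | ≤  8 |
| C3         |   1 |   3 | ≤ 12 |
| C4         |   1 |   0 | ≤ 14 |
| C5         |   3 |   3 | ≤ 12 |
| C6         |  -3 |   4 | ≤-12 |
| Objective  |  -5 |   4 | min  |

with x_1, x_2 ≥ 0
The point (4, 0) satisfies every constraint, so the LP is feasible; the constraints give x_1 ≤ 14 and x_2 ≤ 8, which with x_1, x_2 ≥ 0 keep the feasible region inside a bounded box. A feasible, bounded LP attains a finite optimum at a vertex.

Evaluating z = -5x_1 + 4x_2 at each vertex:
  (4, 0): z = -20

Bounded optimum: z* = -20 at (4, 0).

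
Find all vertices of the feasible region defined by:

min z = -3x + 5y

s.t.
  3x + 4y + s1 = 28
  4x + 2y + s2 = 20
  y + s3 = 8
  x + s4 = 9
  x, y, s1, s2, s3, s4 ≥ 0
Each vertex is the intersection of two constraint boundaries that also satisfies all remaining constraints:
  x = 0 and y = 0 → (0, 0)
  4x + 2y = 20 and y = 0 → (5, 0)
  3x + 4y = 28 and 4x + 2y = 20 → (2.4, 5.2)
  3x + 4y = 28 and x = 0 → (0, 7)

Vertices: (0, 0), (5, 0), (2.4, 5.2), (0, 7)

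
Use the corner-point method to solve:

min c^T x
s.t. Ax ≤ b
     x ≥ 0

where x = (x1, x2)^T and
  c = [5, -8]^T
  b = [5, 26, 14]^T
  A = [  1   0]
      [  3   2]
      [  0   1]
Each vertex is the intersection of two constraint boundaries that also satisfies all remaining constraints:
  x1 = 0 and x2 = 0 → (0, 0)
  x1 = 5 and x2 = 0 → (5, 0)
  x1 = 5 and 3x1 + 2x2 = 26 → (5, 5.5)
  3x1 + 2x2 = 26 and x1 = 0 → (0, 13)

Evaluating z = 5x1 - 8x2 at each vertex:
  (0, 0): z = 0
  (5, 0): z = 25
  (5, 5.5): z = -19
  (0, 13): z = -104

The minimum is at (0, 13) with z = -104.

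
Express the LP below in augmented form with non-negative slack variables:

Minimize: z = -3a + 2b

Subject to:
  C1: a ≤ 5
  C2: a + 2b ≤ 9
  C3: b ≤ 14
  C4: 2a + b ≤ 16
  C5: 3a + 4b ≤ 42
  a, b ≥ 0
min z = -3a + 2b

s.t.
  a + s1 = 5
  a + 2b + s2 = 9
  b + s3 = 14
  2a + b + s4 = 16
  3a + 4b + s5 = 42
  a, b, s1, s2, s3, s4, s5 ≥ 0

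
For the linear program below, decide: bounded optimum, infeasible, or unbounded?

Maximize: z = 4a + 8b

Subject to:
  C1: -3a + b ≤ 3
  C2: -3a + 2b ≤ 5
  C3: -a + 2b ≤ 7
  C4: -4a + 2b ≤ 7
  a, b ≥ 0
Feasible point: (0, 0) satisfies every constraint, so the LP is feasible.
Direction d = (1, 0): for each constraint row a, a·d ≤ 0 —
  (-3)(1) + (1)(0) = -3 ≤ 0
  (-3)(1) + (2)(0) = -3 ≤ 0
  (-1)(1) + (2)(0) = -1 ≤ 0
  (-4)(1) + (2)(0) = -4 ≤ 0
and d ≥ 0, so (0, 0) + t·d stays feasible for every t ≥ 0. Along this ray z = 4a + 8b changes by 4 per unit t, so z → +∞.

Unbounded: there is a feasible ray along which z → +∞.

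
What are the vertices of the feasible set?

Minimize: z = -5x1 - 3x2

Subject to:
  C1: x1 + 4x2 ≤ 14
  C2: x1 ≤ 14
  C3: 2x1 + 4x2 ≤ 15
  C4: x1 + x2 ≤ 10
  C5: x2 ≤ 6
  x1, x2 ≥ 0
Each vertex is the intersection of two constraint boundaries that also satisfies all remaining constraints:
  x1 = 0 and x2 = 0 → (0, 0)
  2x1 + 4x2 = 15 and x2 = 0 → (7.5, 0)
  x1 + 4x2 = 14 and 2x1 + 4x2 = 15 → (1, 3.25)
  x1 + 4x2 = 14 and x1 = 0 → (0, 3.5)

Vertices: (0, 0), (7.5, 0), (1, 3.25), (0, 3.5)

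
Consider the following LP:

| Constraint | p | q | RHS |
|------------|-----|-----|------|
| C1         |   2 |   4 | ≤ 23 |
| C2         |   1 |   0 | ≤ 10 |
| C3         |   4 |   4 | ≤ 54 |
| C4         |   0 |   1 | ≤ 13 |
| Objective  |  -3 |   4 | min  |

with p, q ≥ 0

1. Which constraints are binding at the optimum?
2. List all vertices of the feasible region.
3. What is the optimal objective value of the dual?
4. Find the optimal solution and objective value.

1. C2, q ≥ 0
2. (0, 0), (10, 0), (10, 0.75), (0, 5.75)
3. -30 (by strong duality, equal to the primal optimum)
4. p = 10, q = 0, z = -30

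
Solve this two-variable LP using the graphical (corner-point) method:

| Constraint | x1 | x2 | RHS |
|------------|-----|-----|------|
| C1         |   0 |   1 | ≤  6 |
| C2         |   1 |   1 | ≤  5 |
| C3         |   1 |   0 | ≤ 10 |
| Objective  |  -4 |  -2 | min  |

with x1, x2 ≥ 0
x1 = 5, x2 = 0, z = -20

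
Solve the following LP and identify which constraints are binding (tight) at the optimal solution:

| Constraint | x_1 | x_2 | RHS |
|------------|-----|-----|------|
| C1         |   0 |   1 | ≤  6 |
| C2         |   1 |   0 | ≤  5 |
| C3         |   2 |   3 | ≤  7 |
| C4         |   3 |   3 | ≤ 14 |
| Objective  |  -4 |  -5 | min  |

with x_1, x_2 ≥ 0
Optimal: x_1 = 3.5, x_2 = 0
Slack at optimum:
  C1: slack = 6
  C2: slack = 1.5
  C3: slack = 0 (binding)
  C4: slack = 3.5
  x_1 ≥ 0: x_1 = 3.5
  x_2 ≥ 0: x_2 = 0 (binding)
Binding constraints: C3, x_2 ≥ 0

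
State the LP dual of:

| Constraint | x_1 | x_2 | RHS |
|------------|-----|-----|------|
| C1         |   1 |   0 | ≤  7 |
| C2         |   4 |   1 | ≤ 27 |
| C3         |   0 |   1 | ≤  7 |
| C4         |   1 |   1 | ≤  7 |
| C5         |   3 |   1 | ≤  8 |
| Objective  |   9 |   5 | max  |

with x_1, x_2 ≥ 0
Minimize: z = 7y1 + 27y2 + 7y3 + 7y4 + 8y5

Subject to:
  C1: -y1 - 4y2 - y4 - 3y5 ≤ -9
  C2: -y2 - y3 - y4 - y5 ≤ -5
  y1, y2, y3, y4, y5 ≥ 0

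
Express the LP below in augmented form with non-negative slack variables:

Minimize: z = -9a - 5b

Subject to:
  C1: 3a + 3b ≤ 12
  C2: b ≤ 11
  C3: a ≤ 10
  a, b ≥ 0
min z = -9a - 5b

s.t.
  3a + 3b + s1 = 12
  b + s2 = 11
  a + s3 = 10
  a, b, s1, s2, s3 ≥ 0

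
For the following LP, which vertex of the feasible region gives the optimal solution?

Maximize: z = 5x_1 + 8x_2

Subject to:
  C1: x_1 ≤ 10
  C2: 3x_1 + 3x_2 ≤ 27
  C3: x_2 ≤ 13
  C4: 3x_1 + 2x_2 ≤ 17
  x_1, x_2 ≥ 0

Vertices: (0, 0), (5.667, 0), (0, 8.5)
Evaluating z = 5x_1 + 8x_2 at each vertex:
  (0, 0): z = 0
  (5.667, 0): z = 28.33
  (0, 8.5): z = 68

The largest value is z = 68, attained at (0, 8.5).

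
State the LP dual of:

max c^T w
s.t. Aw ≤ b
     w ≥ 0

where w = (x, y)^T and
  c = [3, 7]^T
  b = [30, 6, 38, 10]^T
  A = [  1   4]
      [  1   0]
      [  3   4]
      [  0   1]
Minimize: z = 30y1 + 6y2 + 38y3 + 10y4

Subject to:
  C1: -y1 - y2 - 3y3 ≤ -3
  C2: -4y1 - 4y3 - y4 ≤ -7
  y1, y2, y3, y4 ≥ 0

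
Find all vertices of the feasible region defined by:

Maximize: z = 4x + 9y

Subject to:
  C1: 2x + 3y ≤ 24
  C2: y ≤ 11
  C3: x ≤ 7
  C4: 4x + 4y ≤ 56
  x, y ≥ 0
Each vertex is the intersection of two constraint boundaries that also satisfies all remaining constraints:
  x = 0 and y = 0 → (0, 0)
  x = 7 and y = 0 → (7, 0)
  2x + 3y = 24 and x = 7 → (7, 3.333)
  2x + 3y = 24 and x = 0 → (0, 8)

Vertices: (0, 0), (7, 0), (7, 3.333), (0, 8)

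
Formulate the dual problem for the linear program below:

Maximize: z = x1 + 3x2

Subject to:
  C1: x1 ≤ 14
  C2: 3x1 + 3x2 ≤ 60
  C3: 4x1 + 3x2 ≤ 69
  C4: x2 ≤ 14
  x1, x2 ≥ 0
Minimize: z = 14y1 + 60y2 + 69y3 + 14y4

Subject to:
  C1: -y1 - 3y2 - 4y3 ≤ -1
  C2: -3y2 - 3y3 - y4 ≤ -3
  y1, y2, y3, y4 ≥ 0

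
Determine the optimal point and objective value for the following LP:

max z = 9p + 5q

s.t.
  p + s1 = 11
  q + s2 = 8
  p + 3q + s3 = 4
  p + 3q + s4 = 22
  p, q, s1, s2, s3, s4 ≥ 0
Each vertex is the intersection of two constraint boundaries that also satisfies all remaining constraints:
  p = 0 and q = 0 → (0, 0)
  p + 3q = 4 and q = 0 → (4, 0)
  p + 3q = 4 and p = 0 → (0, 1.333)

Evaluating z = 9p + 5q at each vertex:
  (0, 0): z = 0
  (4, 0): z = 36
  (0, 1.333): z = 6.667

The maximum is at (4, 0) with z = 36.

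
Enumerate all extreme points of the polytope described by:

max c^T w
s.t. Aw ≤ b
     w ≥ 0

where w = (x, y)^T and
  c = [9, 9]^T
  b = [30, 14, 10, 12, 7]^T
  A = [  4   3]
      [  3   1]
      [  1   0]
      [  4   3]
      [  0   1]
Each vertex is the intersection of two constraint boundaries that also satisfies all remaining constraints:
  x = 0 and y = 0 → (0, 0)
  4x + 3y = 12 and y = 0 → (3, 0)
  4x + 3y = 12 and x = 0 → (0, 4)

Vertices: (0, 0), (3, 0), (0, 4)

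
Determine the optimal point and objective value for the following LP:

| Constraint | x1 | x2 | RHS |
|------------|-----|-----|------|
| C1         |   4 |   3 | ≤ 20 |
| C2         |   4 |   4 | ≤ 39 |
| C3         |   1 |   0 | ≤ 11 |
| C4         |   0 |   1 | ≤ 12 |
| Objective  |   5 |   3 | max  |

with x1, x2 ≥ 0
Each vertex is the intersection of two constraint boundaries that also satisfies all remaining constraints:
  x1 = 0 and x2 = 0 → (0, 0)
  4x1 + 3x2 = 20 and x2 = 0 → (5, 0)
  4x1 + 3x2 = 20 and x1 = 0 → (0, 6.667)

Evaluating z = 5x1 + 3x2 at each vertex:
  (0, 0): z = 0
  (5, 0): z = 25
  (0, 6.667): z = 20

The maximum is at (5, 0) with z = 25.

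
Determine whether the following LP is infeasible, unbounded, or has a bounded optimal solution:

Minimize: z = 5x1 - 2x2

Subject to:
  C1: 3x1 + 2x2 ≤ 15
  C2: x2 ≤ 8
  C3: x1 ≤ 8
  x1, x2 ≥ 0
The point (0, 7.5) satisfies every constraint, so the LP is feasible; the constraints give x1 ≤ 8 and x2 ≤ 8, which with x1, x2 ≥ 0 keep the feasible region inside a bounded box. A feasible, bounded LP attains a finite optimum at a vertex.

Evaluating z = 5x1 - 2x2 at each vertex:
  (0, 0): z = 0
  (5, 0): z = 25
  (0, 7.5): z = -15

Bounded optimum: z* = -15 at (0, 7.5).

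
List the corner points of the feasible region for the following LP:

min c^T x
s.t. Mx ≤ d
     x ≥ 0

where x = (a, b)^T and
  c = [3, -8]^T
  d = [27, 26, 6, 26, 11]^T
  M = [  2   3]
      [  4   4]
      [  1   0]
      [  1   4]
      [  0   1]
Each vertex is the intersection of two constraint boundaries that also satisfies all remaining constraints:
  a = 0 and b = 0 → (0, 0)
  a = 6 and b = 0 → (6, 0)
  4a + 4b = 26 and a = 6 → (6, 0.5)
  4a + 4b = 26 and a + 4b = 26 → (0, 6.5)

Vertices: (0, 0), (6, 0), (6, 0.5), (0, 6.5)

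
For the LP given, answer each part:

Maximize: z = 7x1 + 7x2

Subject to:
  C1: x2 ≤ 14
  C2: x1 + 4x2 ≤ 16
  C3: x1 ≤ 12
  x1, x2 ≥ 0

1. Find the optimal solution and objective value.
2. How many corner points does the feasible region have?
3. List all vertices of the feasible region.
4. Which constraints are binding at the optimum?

1. x1 = 12, x2 = 1, z = 91
2. 4
3. (0, 0), (12, 0), (12, 1), (0, 4)
4. C2, C3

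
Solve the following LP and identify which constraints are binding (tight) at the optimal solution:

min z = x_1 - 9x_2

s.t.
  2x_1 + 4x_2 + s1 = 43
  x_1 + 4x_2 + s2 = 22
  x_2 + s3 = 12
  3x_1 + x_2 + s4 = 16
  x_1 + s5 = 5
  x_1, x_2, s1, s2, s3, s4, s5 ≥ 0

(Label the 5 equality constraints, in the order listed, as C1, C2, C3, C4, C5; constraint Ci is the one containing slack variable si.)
Optimal: x_1 = 0, x_2 = 5.5
Slack at optimum:
  C1: slack = 21
  C2: slack = 0 (binding)
  C3: slack = 6.5
  C4: slack = 10.5
  C5: slack = 5
  x_1 ≥ 0: x_1 = 0 (binding)
  x_2 ≥ 0: x_2 = 5.5
Binding constraints: C2, x_1 ≥ 0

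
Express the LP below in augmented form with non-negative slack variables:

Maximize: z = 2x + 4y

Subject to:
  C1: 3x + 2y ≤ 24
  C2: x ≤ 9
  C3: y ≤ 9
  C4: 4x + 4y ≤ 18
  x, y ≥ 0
max z = 2x + 4y

s.t.
  3x + 2y + s1 = 24
  x + s2 = 9
  y + s3 = 9
  4x + 4y + s4 = 18
  x, y, s1, s2, s3, s4 ≥ 0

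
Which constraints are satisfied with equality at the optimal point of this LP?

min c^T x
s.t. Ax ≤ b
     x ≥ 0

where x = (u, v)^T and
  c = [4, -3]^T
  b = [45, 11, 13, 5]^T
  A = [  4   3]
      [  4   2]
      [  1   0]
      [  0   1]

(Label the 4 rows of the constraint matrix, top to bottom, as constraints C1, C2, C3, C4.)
Optimal: u = 0, v = 5
Binding: C4, u ≥ 0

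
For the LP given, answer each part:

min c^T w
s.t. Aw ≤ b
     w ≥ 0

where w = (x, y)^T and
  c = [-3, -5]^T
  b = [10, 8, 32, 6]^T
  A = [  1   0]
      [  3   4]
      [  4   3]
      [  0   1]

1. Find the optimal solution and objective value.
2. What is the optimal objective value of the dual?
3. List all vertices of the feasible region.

1. x = 0, y = 2, z = -10
2. -10 (by strong duality, equal to the primal optimum)
3. (0, 0), (2.667, 0), (0, 2)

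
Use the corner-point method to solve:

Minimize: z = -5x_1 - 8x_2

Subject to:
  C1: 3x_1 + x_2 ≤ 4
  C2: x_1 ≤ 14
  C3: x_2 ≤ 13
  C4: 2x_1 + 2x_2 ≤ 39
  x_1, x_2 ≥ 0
Each vertex is the intersection of two constraint boundaries that also satisfies all remaining constraints:
  x_1 = 0 and x_2 = 0 → (0, 0)
  3x_1 + x_2 = 4 and x_2 = 0 → (1.333, 0)
  3x_1 + x_2 = 4 and x_1 = 0 → (0, 4)

Evaluating z = -5x_1 - 8x_2 at each vertex:
  (0, 0): z = 0
  (1.333, 0): z = -6.667
  (0, 4): z = -32

The minimum is at (0, 4) with z = -32.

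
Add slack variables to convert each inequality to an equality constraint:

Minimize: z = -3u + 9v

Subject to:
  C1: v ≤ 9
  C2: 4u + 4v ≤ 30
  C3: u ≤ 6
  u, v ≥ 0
min z = -3u + 9v

s.t.
  v + s1 = 9
  4u + 4v + s2 = 30
  u + s3 = 6
  u, v, s1, s2, s3 ≥ 0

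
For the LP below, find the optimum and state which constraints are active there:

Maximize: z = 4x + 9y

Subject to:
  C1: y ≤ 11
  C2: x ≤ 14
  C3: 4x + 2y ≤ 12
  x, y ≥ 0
Optimal: x = 0, y = 6
Slack at optimum:
  C1: slack = 5
  C2: slack = 14
  C3: slack = 0 (binding)
  x ≥ 0: x = 0 (binding)
  y ≥ 0: y = 6
Binding constraints: C3, x ≥ 0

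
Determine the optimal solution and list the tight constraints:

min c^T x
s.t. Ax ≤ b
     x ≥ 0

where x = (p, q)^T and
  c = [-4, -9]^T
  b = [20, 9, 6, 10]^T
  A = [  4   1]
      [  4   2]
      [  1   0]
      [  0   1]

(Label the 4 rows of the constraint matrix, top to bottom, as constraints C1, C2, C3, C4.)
Optimal: p = 0, q = 4.5
Slack at optimum:
  C1: slack = 15.5
  C2: slack = 0 (binding)
  C3: slack = 6
  C4: slack = 5.5
  p ≥ 0: p = 0 (binding)
  q ≥ 0: q = 4.5
Binding constraints: C2, p ≥ 0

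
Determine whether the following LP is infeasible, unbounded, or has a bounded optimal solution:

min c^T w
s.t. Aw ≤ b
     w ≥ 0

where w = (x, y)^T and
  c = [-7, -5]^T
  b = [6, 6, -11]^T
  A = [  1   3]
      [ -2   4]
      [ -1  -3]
One constraint requires x + 3y ≤ 6, while the constraint -x - 3y ≤ -11 is equivalent to x + 3y ≥ 11. Together they would need 11 ≤ x + 3y ≤ 6, which is impossible since 11 > 6. No point satisfies all constraints.

The feasible region is empty; the LP is infeasible.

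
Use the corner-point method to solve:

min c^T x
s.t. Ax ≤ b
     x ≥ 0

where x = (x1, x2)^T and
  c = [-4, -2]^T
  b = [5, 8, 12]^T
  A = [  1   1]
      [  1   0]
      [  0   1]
Each vertex is the intersection of two constraint boundaries that also satisfies all remaining constraints:
  x1 = 0 and x2 = 0 → (0, 0)
  x1 + x2 = 5 and x2 = 0 → (5, 0)
  x1 + x2 = 5 and x1 = 0 → (0, 5)

Evaluating z = -4x1 - 2x2 at each vertex:
  (0, 0): z = 0
  (5, 0): z = -20
  (0, 5): z = -10

The minimum is at (5, 0) with z = -20.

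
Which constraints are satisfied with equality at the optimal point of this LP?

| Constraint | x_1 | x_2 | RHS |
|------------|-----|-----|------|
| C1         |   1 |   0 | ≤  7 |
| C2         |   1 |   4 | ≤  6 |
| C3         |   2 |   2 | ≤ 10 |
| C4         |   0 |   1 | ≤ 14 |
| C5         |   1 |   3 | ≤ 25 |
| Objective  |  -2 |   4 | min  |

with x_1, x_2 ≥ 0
Optimal: x_1 = 5, x_2 = 0
Binding: C3, x_2 ≥ 0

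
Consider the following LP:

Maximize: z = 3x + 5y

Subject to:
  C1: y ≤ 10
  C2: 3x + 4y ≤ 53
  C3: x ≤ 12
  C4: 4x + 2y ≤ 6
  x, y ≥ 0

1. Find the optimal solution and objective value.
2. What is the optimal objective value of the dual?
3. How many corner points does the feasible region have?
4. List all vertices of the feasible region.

1. x = 0, y = 3, z = 15
2. 15 (by strong duality, equal to the primal optimum)
3. 3
4. (0, 0), (1.5, 0), (0, 3)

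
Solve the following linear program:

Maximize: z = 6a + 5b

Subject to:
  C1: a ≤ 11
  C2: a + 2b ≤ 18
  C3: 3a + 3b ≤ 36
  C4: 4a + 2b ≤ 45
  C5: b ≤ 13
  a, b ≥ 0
Each vertex is the intersection of two constraint boundaries that also satisfies all remaining constraints:
  a = 0 and b = 0 → (0, 0)
  a = 11 and b = 0 → (11, 0)
  a = 11 and 4a + 2b = 45 → (11, 0.5)
  3a + 3b = 36 and 4a + 2b = 45 → (10.5, 1.5)
  a + 2b = 18 and 3a + 3b = 36 → (6, 6)
  a + 2b = 18 and a = 0 → (0, 9)

Evaluating z = 6a + 5b at each vertex:
  (0, 0): z = 0
  (11, 0): z = 66
  (11, 0.5): z = 68.5
  (10.5, 1.5): z = 70.5
  (6, 6): z = 66
  (0, 9): z = 45

The maximum is at (10.5, 1.5) with z = 70.5.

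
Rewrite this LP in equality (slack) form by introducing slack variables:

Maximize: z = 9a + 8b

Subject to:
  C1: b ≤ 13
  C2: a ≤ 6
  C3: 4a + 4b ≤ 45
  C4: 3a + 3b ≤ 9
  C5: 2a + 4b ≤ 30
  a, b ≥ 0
max z = 9a + 8b

s.t.
  b + s1 = 13
  a + s2 = 6
  4a + 4b + s3 = 45
  3a + 3b + s4 = 9
  2a + 4b + s5 = 30
  a, b, s1, s2, s3, s4, s5 ≥ 0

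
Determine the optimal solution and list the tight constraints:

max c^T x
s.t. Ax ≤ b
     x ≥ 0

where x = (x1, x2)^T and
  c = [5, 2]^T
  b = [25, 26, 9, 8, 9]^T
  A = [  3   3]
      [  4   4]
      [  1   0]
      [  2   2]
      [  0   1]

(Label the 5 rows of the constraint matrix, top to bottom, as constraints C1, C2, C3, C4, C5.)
Optimal: x1 = 4, x2 = 0
Binding: C4, x2 ≥ 0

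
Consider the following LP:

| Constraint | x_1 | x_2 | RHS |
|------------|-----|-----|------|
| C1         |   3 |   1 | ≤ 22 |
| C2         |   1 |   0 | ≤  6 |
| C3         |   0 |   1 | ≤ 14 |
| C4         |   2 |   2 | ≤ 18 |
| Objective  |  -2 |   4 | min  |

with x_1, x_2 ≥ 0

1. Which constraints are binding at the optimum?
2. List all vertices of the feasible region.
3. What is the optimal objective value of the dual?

1. C2, x_2 ≥ 0
2. (0, 0), (6, 0), (6, 3), (0, 9)
3. -12 (by strong duality, equal to the primal optimum)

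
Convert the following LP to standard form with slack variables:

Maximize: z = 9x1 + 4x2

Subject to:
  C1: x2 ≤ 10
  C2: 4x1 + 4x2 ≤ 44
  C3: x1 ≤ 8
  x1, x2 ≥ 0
max z = 9x1 + 4x2

s.t.
  x2 + s1 = 10
  4x1 + 4x2 + s2 = 44
  x1 + s3 = 8
  x1, x2, s1, s2, s3 ≥ 0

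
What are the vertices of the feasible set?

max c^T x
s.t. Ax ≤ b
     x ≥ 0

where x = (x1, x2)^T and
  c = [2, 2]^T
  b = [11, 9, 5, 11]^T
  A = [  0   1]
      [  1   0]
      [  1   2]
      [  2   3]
Each vertex is the intersection of two constraint boundaries that also satisfies all remaining constraints:
  x1 = 0 and x2 = 0 → (0, 0)
  x1 + 2x2 = 5 and x2 = 0 → (5, 0)
  x1 + 2x2 = 5 and x1 = 0 → (0, 2.5)

Vertices: (0, 0), (5, 0), (0, 2.5)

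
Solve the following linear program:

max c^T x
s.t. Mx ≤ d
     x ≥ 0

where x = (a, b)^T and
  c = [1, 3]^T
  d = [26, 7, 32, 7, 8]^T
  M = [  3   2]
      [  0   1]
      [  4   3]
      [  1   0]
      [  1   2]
Each vertex is the intersection of two constraint boundaries that also satisfies all remaining constraints:
  a = 0 and b = 0 → (0, 0)
  a = 7 and b = 0 → (7, 0)
  a = 7 and a + 2b = 8 → (7, 0.5)
  a + 2b = 8 and a = 0 → (0, 4)

Evaluating z = a + 3b at each vertex:
  (0, 0): z = 0
  (7, 0): z = 7
  (7, 0.5): z = 8.5
  (0, 4): z = 12

The maximum is at (0, 4) with z = 12.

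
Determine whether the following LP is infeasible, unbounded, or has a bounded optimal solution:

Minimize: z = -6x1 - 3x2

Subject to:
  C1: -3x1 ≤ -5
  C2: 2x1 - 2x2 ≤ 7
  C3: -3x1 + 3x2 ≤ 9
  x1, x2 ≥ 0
Feasible point: (2, 0) satisfies every constraint, so the LP is feasible.
Direction d = (1, 1): for each constraint row a, a·d ≤ 0 —
  (-3)(1) + (0)(1) = -3 ≤ 0
  (2)(1) + (-2)(1) = 0 ≤ 0
  (-3)(1) + (3)(1) = 0 ≤ 0
and d ≥ 0, so (2, 0) + t·d stays feasible for every t ≥ 0. Along this ray z = -6x1 - 3x2 changes by -9 per unit t, so z → −∞.

The LP is unbounded; z can be made arbitrarily small.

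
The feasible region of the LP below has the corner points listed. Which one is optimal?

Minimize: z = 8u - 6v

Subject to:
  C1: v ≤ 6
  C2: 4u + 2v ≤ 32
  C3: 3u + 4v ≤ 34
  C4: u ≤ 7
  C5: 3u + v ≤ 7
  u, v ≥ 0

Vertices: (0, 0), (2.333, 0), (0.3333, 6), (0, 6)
Evaluating z = 8u - 6v at each vertex:
  (0, 0): z = 0
  (2.333, 0): z = 18.67
  (0.3333, 6): z = -33.33
  (0, 6): z = -36

The smallest value is z = -36, attained at (0, 6).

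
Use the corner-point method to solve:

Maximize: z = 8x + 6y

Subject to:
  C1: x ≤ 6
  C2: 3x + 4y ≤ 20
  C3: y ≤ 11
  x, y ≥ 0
x = 6, y = 0.5, z = 51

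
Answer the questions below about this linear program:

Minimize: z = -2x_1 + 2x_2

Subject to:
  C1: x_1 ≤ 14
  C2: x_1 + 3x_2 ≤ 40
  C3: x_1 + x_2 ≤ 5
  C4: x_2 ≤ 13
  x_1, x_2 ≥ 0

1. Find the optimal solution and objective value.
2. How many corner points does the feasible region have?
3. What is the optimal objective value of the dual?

1. x_1 = 5, x_2 = 0, z = -10
2. 3
3. -10 (by strong duality, equal to the primal optimum)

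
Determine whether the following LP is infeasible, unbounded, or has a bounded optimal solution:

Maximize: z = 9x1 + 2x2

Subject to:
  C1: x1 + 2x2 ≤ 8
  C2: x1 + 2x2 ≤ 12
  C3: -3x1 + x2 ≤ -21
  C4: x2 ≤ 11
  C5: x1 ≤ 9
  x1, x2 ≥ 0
The point (8, 0) satisfies every constraint, so the LP is feasible; the constraints give x1 ≤ 9 and x2 ≤ 11, which with x1, x2 ≥ 0 keep the feasible region inside a bounded box. A feasible, bounded LP attains a finite optimum at a vertex.

Evaluating z = 9x1 + 2x2 at each vertex:
  (7, 0): z = 63
  (8, 0): z = 72
  (7.143, 0.4286): z = 65.14

Bounded optimum: z* = 72 at (8, 0).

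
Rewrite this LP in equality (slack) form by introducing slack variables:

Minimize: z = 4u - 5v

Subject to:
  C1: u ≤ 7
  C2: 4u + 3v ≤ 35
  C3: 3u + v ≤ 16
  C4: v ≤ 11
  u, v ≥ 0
min z = 4u - 5v

s.t.
  u + s1 = 7
  4u + 3v + s2 = 35
  3u + v + s3 = 16
  v + s4 = 11
  u, v, s1, s2, s3, s4 ≥ 0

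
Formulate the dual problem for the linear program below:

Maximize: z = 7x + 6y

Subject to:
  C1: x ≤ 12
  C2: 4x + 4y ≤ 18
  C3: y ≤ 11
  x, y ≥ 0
Minimize: z = 12y1 + 18y2 + 11y3

Subject to:
  C1: -y1 - 4y2 ≤ -7
  C2: -4y2 - y3 ≤ -6
  y1, y2, y3 ≥ 0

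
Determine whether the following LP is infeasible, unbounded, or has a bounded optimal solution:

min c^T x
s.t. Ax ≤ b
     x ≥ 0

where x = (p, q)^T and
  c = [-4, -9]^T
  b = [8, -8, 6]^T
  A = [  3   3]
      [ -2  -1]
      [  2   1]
One constraint requires 2p + q ≤ 6, while the constraint -2p - q ≤ -8 is equivalent to 2p + q ≥ 8. Together they would need 8 ≤ 2p + q ≤ 6, which is impossible since 8 > 6. No point satisfies all constraints.

Infeasible: no point satisfies all constraints simultaneously.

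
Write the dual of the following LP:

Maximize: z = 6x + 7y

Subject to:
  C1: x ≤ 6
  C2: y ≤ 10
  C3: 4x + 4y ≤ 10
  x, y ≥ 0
Minimize: z = 6y1 + 10y2 + 10y3

Subject to:
  C1: -y1 - 4y3 ≤ -6
  C2: -y2 - 4y3 ≤ -7
  y1, y2, y3 ≥ 0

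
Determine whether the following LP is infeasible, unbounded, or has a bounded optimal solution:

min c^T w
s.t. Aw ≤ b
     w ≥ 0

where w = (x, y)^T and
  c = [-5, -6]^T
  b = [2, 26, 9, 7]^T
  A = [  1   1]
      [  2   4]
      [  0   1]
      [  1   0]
The point (0, 2) satisfies every constraint, so the LP is feasible; the constraints give x ≤ 7 and y ≤ 9, which with x, y ≥ 0 keep the feasible region inside a bounded box. A feasible, bounded LP attains a finite optimum at a vertex.

Evaluating z = -5x - 6y at each vertex:
  (0, 0): z = 0
  (2, 0): z = -10
  (0, 2): z = -12

Bounded optimum: z* = -12 at (0, 2).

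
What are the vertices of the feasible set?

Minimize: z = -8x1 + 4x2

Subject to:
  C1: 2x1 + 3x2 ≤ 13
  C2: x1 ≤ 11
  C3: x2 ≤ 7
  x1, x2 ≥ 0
Each vertex is the intersection of two constraint boundaries that also satisfies all remaining constraints:
  x1 = 0 and x2 = 0 → (0, 0)
  2x1 + 3x2 = 13 and x2 = 0 → (6.5, 0)
  2x1 + 3x2 = 13 and x1 = 0 → (0, 4.333)

Vertices: (0, 0), (6.5, 0), (0, 4.333)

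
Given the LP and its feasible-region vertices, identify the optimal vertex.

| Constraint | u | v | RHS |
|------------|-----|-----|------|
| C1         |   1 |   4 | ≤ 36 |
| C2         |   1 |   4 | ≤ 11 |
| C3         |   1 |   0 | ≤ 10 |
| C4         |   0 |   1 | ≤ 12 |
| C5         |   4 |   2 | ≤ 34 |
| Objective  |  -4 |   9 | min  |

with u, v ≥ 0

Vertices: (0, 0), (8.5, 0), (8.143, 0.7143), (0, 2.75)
(8.5, 0) with z = -34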